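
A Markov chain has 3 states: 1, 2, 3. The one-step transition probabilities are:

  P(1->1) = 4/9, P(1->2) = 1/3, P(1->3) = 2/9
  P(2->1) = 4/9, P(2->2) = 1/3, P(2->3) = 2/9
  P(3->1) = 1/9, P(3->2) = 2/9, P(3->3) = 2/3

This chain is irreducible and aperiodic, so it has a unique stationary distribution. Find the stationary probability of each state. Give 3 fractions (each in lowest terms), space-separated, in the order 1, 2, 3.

Answer: 14/45 13/45 2/5

Derivation:
The stationary distribution satisfies pi = pi * P, i.e.:
  pi_1 = 4/9*pi_1 + 4/9*pi_2 + 1/9*pi_3
  pi_2 = 1/3*pi_1 + 1/3*pi_2 + 2/9*pi_3
  pi_3 = 2/9*pi_1 + 2/9*pi_2 + 2/3*pi_3
with normalization: pi_1 + pi_2 + pi_3 = 1.

Using the first 2 balance equations plus normalization, the linear system A*pi = b is:
  [-5/9, 4/9, 1/9] . pi = 0
  [1/3, -2/3, 2/9] . pi = 0
  [1, 1, 1] . pi = 1

Solving yields:
  pi_1 = 14/45
  pi_2 = 13/45
  pi_3 = 2/5

Verification (pi * P):
  14/45*4/9 + 13/45*4/9 + 2/5*1/9 = 14/45 = pi_1  (ok)
  14/45*1/3 + 13/45*1/3 + 2/5*2/9 = 13/45 = pi_2  (ok)
  14/45*2/9 + 13/45*2/9 + 2/5*2/3 = 2/5 = pi_3  (ok)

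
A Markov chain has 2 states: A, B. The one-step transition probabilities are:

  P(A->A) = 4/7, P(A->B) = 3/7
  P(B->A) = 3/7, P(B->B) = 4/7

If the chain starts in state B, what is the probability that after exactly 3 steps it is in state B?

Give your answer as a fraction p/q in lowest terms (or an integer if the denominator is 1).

Answer: 172/343

Derivation:
Computing P^3 by repeated multiplication:
P^1 =
  A: [4/7, 3/7]
  B: [3/7, 4/7]
P^2 =
  A: [25/49, 24/49]
  B: [24/49, 25/49]
P^3 =
  A: [172/343, 171/343]
  B: [171/343, 172/343]

(P^3)[B -> B] = 172/343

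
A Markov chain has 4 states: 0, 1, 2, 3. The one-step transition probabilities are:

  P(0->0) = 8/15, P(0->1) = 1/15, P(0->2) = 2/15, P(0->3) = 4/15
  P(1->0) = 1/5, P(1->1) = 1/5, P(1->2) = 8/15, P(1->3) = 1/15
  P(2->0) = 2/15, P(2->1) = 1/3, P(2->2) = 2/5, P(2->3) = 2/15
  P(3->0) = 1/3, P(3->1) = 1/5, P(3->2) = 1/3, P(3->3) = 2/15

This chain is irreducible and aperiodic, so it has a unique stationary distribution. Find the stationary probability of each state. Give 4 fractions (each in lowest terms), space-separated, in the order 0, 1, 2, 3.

The stationary distribution satisfies pi = pi * P, i.e.:
  pi_0 = 8/15*pi_0 + 1/5*pi_1 + 2/15*pi_2 + 1/3*pi_3
  pi_1 = 1/15*pi_0 + 1/5*pi_1 + 1/3*pi_2 + 1/5*pi_3
  pi_2 = 2/15*pi_0 + 8/15*pi_1 + 2/5*pi_2 + 1/3*pi_3
  pi_3 = 4/15*pi_0 + 1/15*pi_1 + 2/15*pi_2 + 2/15*pi_3
with normalization: pi_0 + pi_1 + pi_2 + pi_3 = 1.

Using the first 3 balance equations plus normalization, the linear system A*pi = b is:
  [-7/15, 1/5, 2/15, 1/3] . pi = 0
  [1/15, -4/5, 1/3, 1/5] . pi = 0
  [2/15, 8/15, -3/5, 1/3] . pi = 0
  [1, 1, 1, 1] . pi = 1

Solving yields:
  pi_0 = 664/2227
  pi_1 = 457/2227
  pi_2 = 751/2227
  pi_3 = 355/2227

Verification (pi * P):
  664/2227*8/15 + 457/2227*1/5 + 751/2227*2/15 + 355/2227*1/3 = 664/2227 = pi_0  (ok)
  664/2227*1/15 + 457/2227*1/5 + 751/2227*1/3 + 355/2227*1/5 = 457/2227 = pi_1  (ok)
  664/2227*2/15 + 457/2227*8/15 + 751/2227*2/5 + 355/2227*1/3 = 751/2227 = pi_2  (ok)
  664/2227*4/15 + 457/2227*1/15 + 751/2227*2/15 + 355/2227*2/15 = 355/2227 = pi_3  (ok)

Answer: 664/2227 457/2227 751/2227 355/2227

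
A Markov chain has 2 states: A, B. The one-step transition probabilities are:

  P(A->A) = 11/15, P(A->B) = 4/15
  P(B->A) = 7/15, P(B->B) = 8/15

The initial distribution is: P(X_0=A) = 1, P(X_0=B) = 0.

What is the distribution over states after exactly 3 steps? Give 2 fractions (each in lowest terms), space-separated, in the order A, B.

Propagating the distribution step by step (d_{t+1} = d_t * P):
d_0 = (A=1, B=0)
  d_1[A] = 1*11/15 + 0*7/15 = 11/15
  d_1[B] = 1*4/15 + 0*8/15 = 4/15
d_1 = (A=11/15, B=4/15)
  d_2[A] = 11/15*11/15 + 4/15*7/15 = 149/225
  d_2[B] = 11/15*4/15 + 4/15*8/15 = 76/225
d_2 = (A=149/225, B=76/225)
  d_3[A] = 149/225*11/15 + 76/225*7/15 = 2171/3375
  d_3[B] = 149/225*4/15 + 76/225*8/15 = 1204/3375
d_3 = (A=2171/3375, B=1204/3375)

Answer: 2171/3375 1204/3375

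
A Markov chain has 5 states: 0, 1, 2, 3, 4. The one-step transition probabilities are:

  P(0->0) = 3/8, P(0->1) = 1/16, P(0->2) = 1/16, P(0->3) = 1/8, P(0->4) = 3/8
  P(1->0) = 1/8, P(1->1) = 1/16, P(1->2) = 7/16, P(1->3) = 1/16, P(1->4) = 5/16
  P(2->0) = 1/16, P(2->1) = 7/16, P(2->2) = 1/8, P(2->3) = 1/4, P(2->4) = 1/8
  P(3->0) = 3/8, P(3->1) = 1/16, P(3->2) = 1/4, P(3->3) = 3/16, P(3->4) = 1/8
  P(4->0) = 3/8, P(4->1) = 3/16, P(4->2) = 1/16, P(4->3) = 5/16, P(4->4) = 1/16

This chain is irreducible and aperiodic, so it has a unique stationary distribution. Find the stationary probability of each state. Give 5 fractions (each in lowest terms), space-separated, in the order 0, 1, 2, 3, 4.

The stationary distribution satisfies pi = pi * P, i.e.:
  pi_0 = 3/8*pi_0 + 1/8*pi_1 + 1/16*pi_2 + 3/8*pi_3 + 3/8*pi_4
  pi_1 = 1/16*pi_0 + 1/16*pi_1 + 7/16*pi_2 + 1/16*pi_3 + 3/16*pi_4
  pi_2 = 1/16*pi_0 + 7/16*pi_1 + 1/8*pi_2 + 1/4*pi_3 + 1/16*pi_4
  pi_3 = 1/8*pi_0 + 1/16*pi_1 + 1/4*pi_2 + 3/16*pi_3 + 5/16*pi_4
  pi_4 = 3/8*pi_0 + 5/16*pi_1 + 1/8*pi_2 + 1/8*pi_3 + 1/16*pi_4
with normalization: pi_0 + pi_1 + pi_2 + pi_3 + pi_4 = 1.

Using the first 4 balance equations plus normalization, the linear system A*pi = b is:
  [-5/8, 1/8, 1/16, 3/8, 3/8] . pi = 0
  [1/16, -15/16, 7/16, 1/16, 3/16] . pi = 0
  [1/16, 7/16, -7/8, 1/4, 1/16] . pi = 0
  [1/8, 1/16, 1/4, -13/16, 5/16] . pi = 0
  [1, 1, 1, 1, 1] . pi = 1

Solving yields:
  pi_0 = 9553/33405
  pi_1 = 10061/66810
  pi_2 = 5492/33405
  pi_3 = 2088/11135
  pi_4 = 14131/66810

Verification (pi * P):
  9553/33405*3/8 + 10061/66810*1/8 + 5492/33405*1/16 + 2088/11135*3/8 + 14131/66810*3/8 = 9553/33405 = pi_0  (ok)
  9553/33405*1/16 + 10061/66810*1/16 + 5492/33405*7/16 + 2088/11135*1/16 + 14131/66810*3/16 = 10061/66810 = pi_1  (ok)
  9553/33405*1/16 + 10061/66810*7/16 + 5492/33405*1/8 + 2088/11135*1/4 + 14131/66810*1/16 = 5492/33405 = pi_2  (ok)
  9553/33405*1/8 + 10061/66810*1/16 + 5492/33405*1/4 + 2088/11135*3/16 + 14131/66810*5/16 = 2088/11135 = pi_3  (ok)
  9553/33405*3/8 + 10061/66810*5/16 + 5492/33405*1/8 + 2088/11135*1/8 + 14131/66810*1/16 = 14131/66810 = pi_4  (ok)

Answer: 9553/33405 10061/66810 5492/33405 2088/11135 14131/66810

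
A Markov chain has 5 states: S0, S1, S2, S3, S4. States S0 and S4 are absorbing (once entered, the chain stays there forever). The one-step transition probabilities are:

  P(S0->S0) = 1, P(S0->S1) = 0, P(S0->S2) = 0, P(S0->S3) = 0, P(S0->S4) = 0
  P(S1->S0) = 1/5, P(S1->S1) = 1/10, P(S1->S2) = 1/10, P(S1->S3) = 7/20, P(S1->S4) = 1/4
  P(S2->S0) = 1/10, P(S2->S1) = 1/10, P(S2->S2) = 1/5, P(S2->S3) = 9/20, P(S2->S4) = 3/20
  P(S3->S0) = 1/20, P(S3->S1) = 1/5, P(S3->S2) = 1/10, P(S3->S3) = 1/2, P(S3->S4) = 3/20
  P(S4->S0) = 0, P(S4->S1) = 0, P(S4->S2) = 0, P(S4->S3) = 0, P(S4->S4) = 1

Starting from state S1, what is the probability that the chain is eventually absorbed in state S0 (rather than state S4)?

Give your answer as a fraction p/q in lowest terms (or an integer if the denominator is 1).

Answer: 383/984

Derivation:
Let a_i = P(absorbed in S0 | start in state i).
Boundary conditions: a_S0 = 1, a_S4 = 0.
For each transient state i, a_i = sum_j P(i->j) * a_j:
  a_S1 = 1/5*a_S0 + 1/10*a_S1 + 1/10*a_S2 + 7/20*a_S3 + 1/4*a_S4
  a_S2 = 1/10*a_S0 + 1/10*a_S1 + 1/5*a_S2 + 9/20*a_S3 + 3/20*a_S4
  a_S3 = 1/20*a_S0 + 1/5*a_S1 + 1/10*a_S2 + 1/2*a_S3 + 3/20*a_S4

Substituting a_S0 = 1 and a_S4 = 0, rearrange to (I - Q) a = r where r[i] = P(i -> S0):
  [9/10, -1/10, -7/20] . (a_S1, a_S2, a_S3) = 1/5
  [-1/10, 4/5, -9/20] . (a_S1, a_S2, a_S3) = 1/10
  [-1/5, -1/10, 1/2] . (a_S1, a_S2, a_S3) = 1/20

Solving yields:
  a_S1 = 383/984
  a_S2 = 44/123
  a_S3 = 161/492

Starting state is S1, so the absorption probability is a_S1 = 383/984.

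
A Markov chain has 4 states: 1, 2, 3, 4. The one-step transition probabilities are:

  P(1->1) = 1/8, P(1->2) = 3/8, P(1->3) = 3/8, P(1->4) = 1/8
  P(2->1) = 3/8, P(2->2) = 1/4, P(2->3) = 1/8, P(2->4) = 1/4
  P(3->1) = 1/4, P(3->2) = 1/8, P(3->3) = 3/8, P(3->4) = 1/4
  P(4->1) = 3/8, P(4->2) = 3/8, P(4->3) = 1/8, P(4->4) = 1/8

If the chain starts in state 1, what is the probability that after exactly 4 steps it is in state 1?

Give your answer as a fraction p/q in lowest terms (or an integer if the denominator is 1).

Answer: 563/2048

Derivation:
Computing P^4 by repeated multiplication:
P^1 =
  1: [1/8, 3/8, 3/8, 1/8]
  2: [3/8, 1/4, 1/8, 1/4]
  3: [1/4, 1/8, 3/8, 1/4]
  4: [3/8, 3/8, 1/8, 1/8]
P^2 =
  1: [19/64, 15/64, 1/4, 7/32]
  2: [17/64, 5/16, 1/4, 11/64]
  3: [17/64, 17/64, 9/32, 3/16]
  4: [17/64, 19/64, 1/4, 3/16]
P^3 =
  1: [69/256, 145/512, 67/256, 95/512]
  2: [71/256, 35/128, 65/256, 25/128]
  3: [35/128, 139/512, 67/256, 99/512]
  4: [71/256, 141/512, 65/256, 99/512]
P^4 =
  1: [563/2048, 1123/4096, 33/128, 791/4096]
  2: [561/2048, 71/256, 33/128, 391/2048]
  3: [561/2048, 1129/4096, 265/1024, 785/4096]
  4: [561/2048, 1135/4096, 33/128, 783/4096]

(P^4)[1 -> 1] = 563/2048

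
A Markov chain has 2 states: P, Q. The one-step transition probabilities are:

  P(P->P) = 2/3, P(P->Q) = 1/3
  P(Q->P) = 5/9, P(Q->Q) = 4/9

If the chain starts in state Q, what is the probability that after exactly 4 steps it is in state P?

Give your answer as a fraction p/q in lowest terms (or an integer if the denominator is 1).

Answer: 4100/6561

Derivation:
Computing P^4 by repeated multiplication:
P^1 =
  P: [2/3, 1/3]
  Q: [5/9, 4/9]
P^2 =
  P: [17/27, 10/27]
  Q: [50/81, 31/81]
P^3 =
  P: [152/243, 91/243]
  Q: [455/729, 274/729]
P^4 =
  P: [1367/2187, 820/2187]
  Q: [4100/6561, 2461/6561]

(P^4)[Q -> P] = 4100/6561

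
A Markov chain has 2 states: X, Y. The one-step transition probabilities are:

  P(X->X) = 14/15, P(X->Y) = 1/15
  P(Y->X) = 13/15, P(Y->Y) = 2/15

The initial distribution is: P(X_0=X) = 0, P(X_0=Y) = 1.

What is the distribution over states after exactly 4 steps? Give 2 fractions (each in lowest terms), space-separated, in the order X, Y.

Answer: 47008/50625 3617/50625

Derivation:
Propagating the distribution step by step (d_{t+1} = d_t * P):
d_0 = (X=0, Y=1)
  d_1[X] = 0*14/15 + 1*13/15 = 13/15
  d_1[Y] = 0*1/15 + 1*2/15 = 2/15
d_1 = (X=13/15, Y=2/15)
  d_2[X] = 13/15*14/15 + 2/15*13/15 = 208/225
  d_2[Y] = 13/15*1/15 + 2/15*2/15 = 17/225
d_2 = (X=208/225, Y=17/225)
  d_3[X] = 208/225*14/15 + 17/225*13/15 = 3133/3375
  d_3[Y] = 208/225*1/15 + 17/225*2/15 = 242/3375
d_3 = (X=3133/3375, Y=242/3375)
  d_4[X] = 3133/3375*14/15 + 242/3375*13/15 = 47008/50625
  d_4[Y] = 3133/3375*1/15 + 242/3375*2/15 = 3617/50625
d_4 = (X=47008/50625, Y=3617/50625)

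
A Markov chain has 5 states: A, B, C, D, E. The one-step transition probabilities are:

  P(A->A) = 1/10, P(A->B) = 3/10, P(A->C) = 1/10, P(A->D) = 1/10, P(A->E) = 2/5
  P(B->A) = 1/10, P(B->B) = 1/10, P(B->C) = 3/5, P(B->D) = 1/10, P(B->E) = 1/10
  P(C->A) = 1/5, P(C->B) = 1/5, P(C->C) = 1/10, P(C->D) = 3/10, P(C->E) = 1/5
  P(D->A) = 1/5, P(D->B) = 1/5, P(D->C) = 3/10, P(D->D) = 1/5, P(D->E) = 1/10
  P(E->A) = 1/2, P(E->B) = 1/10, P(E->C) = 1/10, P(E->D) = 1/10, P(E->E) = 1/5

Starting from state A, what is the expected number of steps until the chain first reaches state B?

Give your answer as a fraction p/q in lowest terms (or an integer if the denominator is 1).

Let h_i = expected steps to first reach B from state i.
Boundary: h_B = 0.
First-step equations for the other states:
  h_A = 1 + 1/10*h_A + 3/10*h_B + 1/10*h_C + 1/10*h_D + 2/5*h_E
  h_C = 1 + 1/5*h_A + 1/5*h_B + 1/10*h_C + 3/10*h_D + 1/5*h_E
  h_D = 1 + 1/5*h_A + 1/5*h_B + 3/10*h_C + 1/5*h_D + 1/10*h_E
  h_E = 1 + 1/2*h_A + 1/10*h_B + 1/10*h_C + 1/10*h_D + 1/5*h_E

Substituting h_B = 0 and rearranging gives the linear system (I - Q) h = 1:
  [9/10, -1/10, -1/10, -2/5] . (h_A, h_C, h_D, h_E) = 1
  [-1/5, 9/10, -3/10, -1/5] . (h_A, h_C, h_D, h_E) = 1
  [-1/5, -3/10, 4/5, -1/10] . (h_A, h_C, h_D, h_E) = 1
  [-1/2, -1/10, -1/10, 4/5] . (h_A, h_C, h_D, h_E) = 1

Solving yields:
  h_A = 1290/281
  h_C = 1395/281
  h_D = 1385/281
  h_E = 1505/281

Starting state is A, so the expected hitting time is h_A = 1290/281.

Answer: 1290/281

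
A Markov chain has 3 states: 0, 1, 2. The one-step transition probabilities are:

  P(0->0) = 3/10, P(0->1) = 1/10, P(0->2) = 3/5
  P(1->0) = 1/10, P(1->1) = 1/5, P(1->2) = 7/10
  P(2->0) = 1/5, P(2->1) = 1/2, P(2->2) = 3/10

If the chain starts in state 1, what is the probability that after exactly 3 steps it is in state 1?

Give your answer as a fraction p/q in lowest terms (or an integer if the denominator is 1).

Answer: 38/125

Derivation:
Computing P^3 by repeated multiplication:
P^1 =
  0: [3/10, 1/10, 3/5]
  1: [1/10, 1/5, 7/10]
  2: [1/5, 1/2, 3/10]
P^2 =
  0: [11/50, 7/20, 43/100]
  1: [19/100, 2/5, 41/100]
  2: [17/100, 27/100, 14/25]
P^3 =
  0: [187/1000, 307/1000, 253/500]
  1: [179/1000, 38/125, 517/1000]
  2: [19/100, 351/1000, 459/1000]

(P^3)[1 -> 1] = 38/125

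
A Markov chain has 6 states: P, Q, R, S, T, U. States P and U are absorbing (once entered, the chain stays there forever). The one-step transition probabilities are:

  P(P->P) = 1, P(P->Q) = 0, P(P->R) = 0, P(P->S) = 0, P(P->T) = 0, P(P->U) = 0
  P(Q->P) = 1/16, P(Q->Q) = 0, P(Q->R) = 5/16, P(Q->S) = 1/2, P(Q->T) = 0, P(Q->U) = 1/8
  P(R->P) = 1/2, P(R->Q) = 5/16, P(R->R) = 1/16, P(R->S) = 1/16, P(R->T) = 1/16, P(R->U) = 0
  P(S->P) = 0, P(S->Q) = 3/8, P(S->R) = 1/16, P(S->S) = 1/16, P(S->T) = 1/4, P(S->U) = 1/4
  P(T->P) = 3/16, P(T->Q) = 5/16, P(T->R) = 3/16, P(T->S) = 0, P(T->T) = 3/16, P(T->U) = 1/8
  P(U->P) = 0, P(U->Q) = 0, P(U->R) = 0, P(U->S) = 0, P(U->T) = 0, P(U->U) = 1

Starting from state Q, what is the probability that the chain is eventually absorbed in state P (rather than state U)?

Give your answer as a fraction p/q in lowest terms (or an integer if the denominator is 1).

Let a_i = P(absorbed in P | start in state i).
Boundary conditions: a_P = 1, a_U = 0.
For each transient state i, a_i = sum_j P(i->j) * a_j:
  a_Q = 1/16*a_P + 0*a_Q + 5/16*a_R + 1/2*a_S + 0*a_T + 1/8*a_U
  a_R = 1/2*a_P + 5/16*a_Q + 1/16*a_R + 1/16*a_S + 1/16*a_T + 0*a_U
  a_S = 0*a_P + 3/8*a_Q + 1/16*a_R + 1/16*a_S + 1/4*a_T + 1/4*a_U
  a_T = 3/16*a_P + 5/16*a_Q + 3/16*a_R + 0*a_S + 3/16*a_T + 1/8*a_U

Substituting a_P = 1 and a_U = 0, rearrange to (I - Q) a = r where r[i] = P(i -> P):
  [1, -5/16, -1/2, 0] . (a_Q, a_R, a_S, a_T) = 1/16
  [-5/16, 15/16, -1/16, -1/16] . (a_Q, a_R, a_S, a_T) = 1/2
  [-3/8, -1/16, 15/16, -1/4] . (a_Q, a_R, a_S, a_T) = 0
  [-5/16, -3/16, 0, 13/16] . (a_Q, a_R, a_S, a_T) = 3/16

Solving yields:
  a_Q = 3501/6821
  a_R = 5271/6821
  a_S = 2855/6821
  a_T = 4137/6821

Starting state is Q, so the absorption probability is a_Q = 3501/6821.

Answer: 3501/6821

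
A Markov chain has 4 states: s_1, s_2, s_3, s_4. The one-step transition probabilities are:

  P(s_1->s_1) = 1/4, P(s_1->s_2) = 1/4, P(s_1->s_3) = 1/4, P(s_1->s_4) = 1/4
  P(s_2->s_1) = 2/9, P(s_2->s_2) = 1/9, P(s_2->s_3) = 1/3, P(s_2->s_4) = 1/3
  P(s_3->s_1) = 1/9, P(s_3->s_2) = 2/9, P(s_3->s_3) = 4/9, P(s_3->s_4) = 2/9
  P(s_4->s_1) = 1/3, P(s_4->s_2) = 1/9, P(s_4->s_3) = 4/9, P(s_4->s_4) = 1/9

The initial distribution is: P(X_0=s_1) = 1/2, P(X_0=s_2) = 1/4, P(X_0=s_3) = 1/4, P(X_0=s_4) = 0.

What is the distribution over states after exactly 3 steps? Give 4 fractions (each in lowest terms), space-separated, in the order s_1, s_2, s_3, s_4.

Answer: 19663/93312 17191/93312 35627/93312 20831/93312

Derivation:
Propagating the distribution step by step (d_{t+1} = d_t * P):
d_0 = (s_1=1/2, s_2=1/4, s_3=1/4, s_4=0)
  d_1[s_1] = 1/2*1/4 + 1/4*2/9 + 1/4*1/9 + 0*1/3 = 5/24
  d_1[s_2] = 1/2*1/4 + 1/4*1/9 + 1/4*2/9 + 0*1/9 = 5/24
  d_1[s_3] = 1/2*1/4 + 1/4*1/3 + 1/4*4/9 + 0*4/9 = 23/72
  d_1[s_4] = 1/2*1/4 + 1/4*1/3 + 1/4*2/9 + 0*1/9 = 19/72
d_1 = (s_1=5/24, s_2=5/24, s_3=23/72, s_4=19/72)
  d_2[s_1] = 5/24*1/4 + 5/24*2/9 + 23/72*1/9 + 19/72*1/3 = 575/2592
  d_2[s_2] = 5/24*1/4 + 5/24*1/9 + 23/72*2/9 + 19/72*1/9 = 455/2592
  d_2[s_3] = 5/24*1/4 + 5/24*1/3 + 23/72*4/9 + 19/72*4/9 = 329/864
  d_2[s_4] = 5/24*1/4 + 5/24*1/3 + 23/72*2/9 + 19/72*1/9 = 575/2592
d_2 = (s_1=575/2592, s_2=455/2592, s_3=329/864, s_4=575/2592)
  d_3[s_1] = 575/2592*1/4 + 455/2592*2/9 + 329/864*1/9 + 575/2592*1/3 = 19663/93312
  d_3[s_2] = 575/2592*1/4 + 455/2592*1/9 + 329/864*2/9 + 575/2592*1/9 = 17191/93312
  d_3[s_3] = 575/2592*1/4 + 455/2592*1/3 + 329/864*4/9 + 575/2592*4/9 = 35627/93312
  d_3[s_4] = 575/2592*1/4 + 455/2592*1/3 + 329/864*2/9 + 575/2592*1/9 = 20831/93312
d_3 = (s_1=19663/93312, s_2=17191/93312, s_3=35627/93312, s_4=20831/93312)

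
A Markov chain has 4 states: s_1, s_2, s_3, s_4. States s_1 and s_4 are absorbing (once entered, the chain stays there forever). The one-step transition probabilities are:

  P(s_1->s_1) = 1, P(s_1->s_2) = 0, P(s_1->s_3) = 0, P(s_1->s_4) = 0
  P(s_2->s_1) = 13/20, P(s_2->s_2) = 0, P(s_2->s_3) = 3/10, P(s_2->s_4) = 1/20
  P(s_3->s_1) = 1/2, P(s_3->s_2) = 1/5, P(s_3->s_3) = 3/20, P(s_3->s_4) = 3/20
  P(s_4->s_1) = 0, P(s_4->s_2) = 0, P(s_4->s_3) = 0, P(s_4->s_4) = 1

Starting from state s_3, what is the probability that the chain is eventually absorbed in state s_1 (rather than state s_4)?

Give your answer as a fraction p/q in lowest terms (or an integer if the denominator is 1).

Let a_i = P(absorbed in s_1 | start in state i).
Boundary conditions: a_s_1 = 1, a_s_4 = 0.
For each transient state i, a_i = sum_j P(i->j) * a_j:
  a_s_2 = 13/20*a_s_1 + 0*a_s_2 + 3/10*a_s_3 + 1/20*a_s_4
  a_s_3 = 1/2*a_s_1 + 1/5*a_s_2 + 3/20*a_s_3 + 3/20*a_s_4

Substituting a_s_1 = 1 and a_s_4 = 0, rearrange to (I - Q) a = r where r[i] = P(i -> s_1):
  [1, -3/10] . (a_s_2, a_s_3) = 13/20
  [-1/5, 17/20] . (a_s_2, a_s_3) = 1/2

Solving yields:
  a_s_2 = 281/316
  a_s_3 = 63/79

Starting state is s_3, so the absorption probability is a_s_3 = 63/79.

Answer: 63/79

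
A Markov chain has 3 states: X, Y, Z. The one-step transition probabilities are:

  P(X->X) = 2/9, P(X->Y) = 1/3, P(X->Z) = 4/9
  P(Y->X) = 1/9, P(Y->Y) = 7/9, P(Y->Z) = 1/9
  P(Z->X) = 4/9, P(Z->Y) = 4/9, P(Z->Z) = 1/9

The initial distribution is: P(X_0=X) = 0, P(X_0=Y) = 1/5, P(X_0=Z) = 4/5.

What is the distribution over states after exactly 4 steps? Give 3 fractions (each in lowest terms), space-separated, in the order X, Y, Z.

Propagating the distribution step by step (d_{t+1} = d_t * P):
d_0 = (X=0, Y=1/5, Z=4/5)
  d_1[X] = 0*2/9 + 1/5*1/9 + 4/5*4/9 = 17/45
  d_1[Y] = 0*1/3 + 1/5*7/9 + 4/5*4/9 = 23/45
  d_1[Z] = 0*4/9 + 1/5*1/9 + 4/5*1/9 = 1/9
d_1 = (X=17/45, Y=23/45, Z=1/9)
  d_2[X] = 17/45*2/9 + 23/45*1/9 + 1/9*4/9 = 77/405
  d_2[Y] = 17/45*1/3 + 23/45*7/9 + 1/9*4/9 = 232/405
  d_2[Z] = 17/45*4/9 + 23/45*1/9 + 1/9*1/9 = 32/135
d_2 = (X=77/405, Y=232/405, Z=32/135)
  d_3[X] = 77/405*2/9 + 232/405*1/9 + 32/135*4/9 = 154/729
  d_3[Y] = 77/405*1/3 + 232/405*7/9 + 32/135*4/9 = 2239/3645
  d_3[Z] = 77/405*4/9 + 232/405*1/9 + 32/135*1/9 = 212/1215
d_3 = (X=154/729, Y=2239/3645, Z=212/1215)
  d_4[X] = 154/729*2/9 + 2239/3645*1/9 + 212/1215*4/9 = 6323/32805
  d_4[Y] = 154/729*1/3 + 2239/3645*7/9 + 212/1215*4/9 = 20527/32805
  d_4[Z] = 154/729*4/9 + 2239/3645*1/9 + 212/1215*1/9 = 397/2187
d_4 = (X=6323/32805, Y=20527/32805, Z=397/2187)

Answer: 6323/32805 20527/32805 397/2187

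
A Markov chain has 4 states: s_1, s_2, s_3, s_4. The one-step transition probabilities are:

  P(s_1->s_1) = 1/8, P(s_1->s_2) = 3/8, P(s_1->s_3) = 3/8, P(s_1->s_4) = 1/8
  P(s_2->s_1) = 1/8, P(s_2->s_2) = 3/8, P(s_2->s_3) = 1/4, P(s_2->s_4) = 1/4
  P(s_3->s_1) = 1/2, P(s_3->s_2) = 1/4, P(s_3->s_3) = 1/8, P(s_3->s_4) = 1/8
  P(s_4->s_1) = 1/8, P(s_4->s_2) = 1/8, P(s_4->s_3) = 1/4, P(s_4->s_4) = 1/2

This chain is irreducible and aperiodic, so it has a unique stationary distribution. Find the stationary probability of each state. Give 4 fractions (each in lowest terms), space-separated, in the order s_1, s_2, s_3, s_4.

The stationary distribution satisfies pi = pi * P, i.e.:
  pi_s_1 = 1/8*pi_s_1 + 1/8*pi_s_2 + 1/2*pi_s_3 + 1/8*pi_s_4
  pi_s_2 = 3/8*pi_s_1 + 3/8*pi_s_2 + 1/4*pi_s_3 + 1/8*pi_s_4
  pi_s_3 = 3/8*pi_s_1 + 1/4*pi_s_2 + 1/8*pi_s_3 + 1/4*pi_s_4
  pi_s_4 = 1/8*pi_s_1 + 1/4*pi_s_2 + 1/8*pi_s_3 + 1/2*pi_s_4
with normalization: pi_s_1 + pi_s_2 + pi_s_3 + pi_s_4 = 1.

Using the first 3 balance equations plus normalization, the linear system A*pi = b is:
  [-7/8, 1/8, 1/2, 1/8] . pi = 0
  [3/8, -5/8, 1/4, 1/8] . pi = 0
  [3/8, 1/4, -7/8, 1/4] . pi = 0
  [1, 1, 1, 1] . pi = 1

Solving yields:
  pi_s_1 = 5/23
  pi_s_2 = 58/207
  pi_s_3 = 17/69
  pi_s_4 = 53/207

Verification (pi * P):
  5/23*1/8 + 58/207*1/8 + 17/69*1/2 + 53/207*1/8 = 5/23 = pi_s_1  (ok)
  5/23*3/8 + 58/207*3/8 + 17/69*1/4 + 53/207*1/8 = 58/207 = pi_s_2  (ok)
  5/23*3/8 + 58/207*1/4 + 17/69*1/8 + 53/207*1/4 = 17/69 = pi_s_3  (ok)
  5/23*1/8 + 58/207*1/4 + 17/69*1/8 + 53/207*1/2 = 53/207 = pi_s_4  (ok)

Answer: 5/23 58/207 17/69 53/207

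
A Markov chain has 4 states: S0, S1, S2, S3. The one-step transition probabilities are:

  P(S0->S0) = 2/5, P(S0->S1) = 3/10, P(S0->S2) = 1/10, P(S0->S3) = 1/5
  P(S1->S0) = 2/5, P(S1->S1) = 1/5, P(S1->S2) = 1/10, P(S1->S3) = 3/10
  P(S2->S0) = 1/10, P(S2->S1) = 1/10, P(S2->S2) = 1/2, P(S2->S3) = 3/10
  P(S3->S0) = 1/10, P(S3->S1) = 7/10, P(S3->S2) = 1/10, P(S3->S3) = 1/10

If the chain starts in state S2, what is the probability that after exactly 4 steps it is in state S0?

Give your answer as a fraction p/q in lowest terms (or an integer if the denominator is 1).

Answer: 1313/5000

Derivation:
Computing P^4 by repeated multiplication:
P^1 =
  S0: [2/5, 3/10, 1/10, 1/5]
  S1: [2/5, 1/5, 1/10, 3/10]
  S2: [1/10, 1/10, 1/2, 3/10]
  S3: [1/10, 7/10, 1/10, 1/10]
P^2 =
  S0: [31/100, 33/100, 7/50, 11/50]
  S1: [7/25, 19/50, 7/50, 1/5]
  S2: [4/25, 31/100, 3/10, 23/100]
  S3: [17/50, 1/4, 7/50, 27/100]
P^3 =
  S0: [73/250, 327/1000, 39/250, 9/40]
  S1: [149/500, 157/500, 39/250, 29/125]
  S2: [241/1000, 301/1000, 11/50, 119/500]
  S3: [277/1000, 71/200, 39/250, 53/250]
P^4 =
  S0: [2857/10000, 3261/10000, 203/1250, 1129/5000]
  S1: [709/2500, 1651/5000, 203/1250, 1119/5000]
  S2: [1313/5000, 3211/10000, 47/250, 2283/10000]
  S3: [181/625, 3181/10000, 203/1250, 2299/10000]

(P^4)[S2 -> S0] = 1313/5000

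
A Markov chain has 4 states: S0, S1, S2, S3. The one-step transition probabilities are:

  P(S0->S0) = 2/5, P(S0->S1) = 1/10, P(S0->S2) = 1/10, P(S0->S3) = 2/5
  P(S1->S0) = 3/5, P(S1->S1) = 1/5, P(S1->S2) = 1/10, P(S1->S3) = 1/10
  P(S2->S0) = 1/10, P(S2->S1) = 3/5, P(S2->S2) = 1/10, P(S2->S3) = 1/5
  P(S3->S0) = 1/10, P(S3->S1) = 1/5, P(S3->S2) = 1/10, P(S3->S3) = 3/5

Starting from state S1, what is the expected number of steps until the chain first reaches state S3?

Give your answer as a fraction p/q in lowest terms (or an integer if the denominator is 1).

Let h_i = expected steps to first reach S3 from state i.
Boundary: h_S3 = 0.
First-step equations for the other states:
  h_S0 = 1 + 2/5*h_S0 + 1/10*h_S1 + 1/10*h_S2 + 2/5*h_S3
  h_S1 = 1 + 3/5*h_S0 + 1/5*h_S1 + 1/10*h_S2 + 1/10*h_S3
  h_S2 = 1 + 1/10*h_S0 + 3/5*h_S1 + 1/10*h_S2 + 1/5*h_S3

Substituting h_S3 = 0 and rearranging gives the linear system (I - Q) h = 1:
  [3/5, -1/10, -1/10] . (h_S0, h_S1, h_S2) = 1
  [-3/5, 4/5, -1/10] . (h_S0, h_S1, h_S2) = 1
  [-1/10, -3/5, 9/10] . (h_S0, h_S1, h_S2) = 1

Solving yields:
  h_S0 = 100/33
  h_S1 = 400/99
  h_S2 = 410/99

Starting state is S1, so the expected hitting time is h_S1 = 400/99.

Answer: 400/99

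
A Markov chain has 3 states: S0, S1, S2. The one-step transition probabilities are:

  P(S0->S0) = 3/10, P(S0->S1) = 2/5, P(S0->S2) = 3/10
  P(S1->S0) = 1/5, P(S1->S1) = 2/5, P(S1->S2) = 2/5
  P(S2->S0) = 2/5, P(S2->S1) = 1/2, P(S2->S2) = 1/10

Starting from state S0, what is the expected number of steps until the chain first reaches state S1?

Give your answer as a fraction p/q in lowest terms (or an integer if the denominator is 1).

Answer: 40/17

Derivation:
Let h_i = expected steps to first reach S1 from state i.
Boundary: h_S1 = 0.
First-step equations for the other states:
  h_S0 = 1 + 3/10*h_S0 + 2/5*h_S1 + 3/10*h_S2
  h_S2 = 1 + 2/5*h_S0 + 1/2*h_S1 + 1/10*h_S2

Substituting h_S1 = 0 and rearranging gives the linear system (I - Q) h = 1:
  [7/10, -3/10] . (h_S0, h_S2) = 1
  [-2/5, 9/10] . (h_S0, h_S2) = 1

Solving yields:
  h_S0 = 40/17
  h_S2 = 110/51

Starting state is S0, so the expected hitting time is h_S0 = 40/17.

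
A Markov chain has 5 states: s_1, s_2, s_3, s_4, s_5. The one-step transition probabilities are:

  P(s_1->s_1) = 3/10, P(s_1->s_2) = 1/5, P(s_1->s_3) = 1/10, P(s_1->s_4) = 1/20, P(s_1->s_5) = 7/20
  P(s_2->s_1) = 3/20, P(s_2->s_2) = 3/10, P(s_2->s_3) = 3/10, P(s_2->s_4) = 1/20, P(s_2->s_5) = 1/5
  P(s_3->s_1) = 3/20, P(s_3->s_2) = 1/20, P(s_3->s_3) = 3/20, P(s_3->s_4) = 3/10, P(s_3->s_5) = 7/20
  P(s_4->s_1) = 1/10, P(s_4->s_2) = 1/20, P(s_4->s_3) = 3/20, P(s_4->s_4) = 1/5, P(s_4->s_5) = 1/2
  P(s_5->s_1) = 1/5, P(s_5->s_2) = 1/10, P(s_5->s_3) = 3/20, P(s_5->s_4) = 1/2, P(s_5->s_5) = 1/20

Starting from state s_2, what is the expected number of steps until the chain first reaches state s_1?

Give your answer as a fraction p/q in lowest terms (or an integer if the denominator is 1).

Answer: 168400/25341

Derivation:
Let h_i = expected steps to first reach s_1 from state i.
Boundary: h_s_1 = 0.
First-step equations for the other states:
  h_s_2 = 1 + 3/20*h_s_1 + 3/10*h_s_2 + 3/10*h_s_3 + 1/20*h_s_4 + 1/5*h_s_5
  h_s_3 = 1 + 3/20*h_s_1 + 1/20*h_s_2 + 3/20*h_s_3 + 3/10*h_s_4 + 7/20*h_s_5
  h_s_4 = 1 + 1/10*h_s_1 + 1/20*h_s_2 + 3/20*h_s_3 + 1/5*h_s_4 + 1/2*h_s_5
  h_s_5 = 1 + 1/5*h_s_1 + 1/10*h_s_2 + 3/20*h_s_3 + 1/2*h_s_4 + 1/20*h_s_5

Substituting h_s_1 = 0 and rearranging gives the linear system (I - Q) h = 1:
  [7/10, -3/10, -1/20, -1/5] . (h_s_2, h_s_3, h_s_4, h_s_5) = 1
  [-1/20, 17/20, -3/10, -7/20] . (h_s_2, h_s_3, h_s_4, h_s_5) = 1
  [-1/20, -3/20, 4/5, -1/2] . (h_s_2, h_s_3, h_s_4, h_s_5) = 1
  [-1/10, -3/20, -1/2, 19/20] . (h_s_2, h_s_3, h_s_4, h_s_5) = 1

Solving yields:
  h_s_2 = 168400/25341
  h_s_3 = 56540/8447
  h_s_4 = 58860/8447
  h_s_5 = 164120/25341

Starting state is s_2, so the expected hitting time is h_s_2 = 168400/25341.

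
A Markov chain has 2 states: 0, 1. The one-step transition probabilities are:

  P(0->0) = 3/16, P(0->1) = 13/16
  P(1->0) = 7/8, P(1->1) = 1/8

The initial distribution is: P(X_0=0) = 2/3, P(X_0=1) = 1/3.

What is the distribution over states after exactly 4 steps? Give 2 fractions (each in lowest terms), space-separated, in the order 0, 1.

Answer: 27113/49152 22039/49152

Derivation:
Propagating the distribution step by step (d_{t+1} = d_t * P):
d_0 = (0=2/3, 1=1/3)
  d_1[0] = 2/3*3/16 + 1/3*7/8 = 5/12
  d_1[1] = 2/3*13/16 + 1/3*1/8 = 7/12
d_1 = (0=5/12, 1=7/12)
  d_2[0] = 5/12*3/16 + 7/12*7/8 = 113/192
  d_2[1] = 5/12*13/16 + 7/12*1/8 = 79/192
d_2 = (0=113/192, 1=79/192)
  d_3[0] = 113/192*3/16 + 79/192*7/8 = 1445/3072
  d_3[1] = 113/192*13/16 + 79/192*1/8 = 1627/3072
d_3 = (0=1445/3072, 1=1627/3072)
  d_4[0] = 1445/3072*3/16 + 1627/3072*7/8 = 27113/49152
  d_4[1] = 1445/3072*13/16 + 1627/3072*1/8 = 22039/49152
d_4 = (0=27113/49152, 1=22039/49152)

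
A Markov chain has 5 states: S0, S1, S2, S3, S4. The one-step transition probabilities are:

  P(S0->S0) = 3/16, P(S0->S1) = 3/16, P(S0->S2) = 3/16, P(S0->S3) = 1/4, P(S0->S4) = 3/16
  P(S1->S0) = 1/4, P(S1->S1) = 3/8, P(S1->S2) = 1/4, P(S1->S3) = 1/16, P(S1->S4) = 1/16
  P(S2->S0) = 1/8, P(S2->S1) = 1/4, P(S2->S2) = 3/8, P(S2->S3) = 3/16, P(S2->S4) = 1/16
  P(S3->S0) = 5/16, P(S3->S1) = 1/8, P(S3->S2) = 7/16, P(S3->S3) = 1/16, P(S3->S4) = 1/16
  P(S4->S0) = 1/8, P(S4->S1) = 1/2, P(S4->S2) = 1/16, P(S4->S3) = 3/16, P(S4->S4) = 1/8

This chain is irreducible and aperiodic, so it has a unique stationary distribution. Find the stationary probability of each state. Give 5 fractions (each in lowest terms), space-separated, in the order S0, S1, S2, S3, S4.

The stationary distribution satisfies pi = pi * P, i.e.:
  pi_S0 = 3/16*pi_S0 + 1/4*pi_S1 + 1/8*pi_S2 + 5/16*pi_S3 + 1/8*pi_S4
  pi_S1 = 3/16*pi_S0 + 3/8*pi_S1 + 1/4*pi_S2 + 1/8*pi_S3 + 1/2*pi_S4
  pi_S2 = 3/16*pi_S0 + 1/4*pi_S1 + 3/8*pi_S2 + 7/16*pi_S3 + 1/16*pi_S4
  pi_S3 = 1/4*pi_S0 + 1/16*pi_S1 + 3/16*pi_S2 + 1/16*pi_S3 + 3/16*pi_S4
  pi_S4 = 3/16*pi_S0 + 1/16*pi_S1 + 1/16*pi_S2 + 1/16*pi_S3 + 1/8*pi_S4
with normalization: pi_S0 + pi_S1 + pi_S2 + pi_S3 + pi_S4 = 1.

Using the first 4 balance equations plus normalization, the linear system A*pi = b is:
  [-13/16, 1/4, 1/8, 5/16, 1/8] . pi = 0
  [3/16, -5/8, 1/4, 1/8, 1/2] . pi = 0
  [3/16, 1/4, -5/8, 7/16, 1/16] . pi = 0
  [1/4, 1/16, 3/16, -15/16, 3/16] . pi = 0
  [1, 1, 1, 1, 1] . pi = 1

Solving yields:
  pi_S0 = 123/616
  pi_S1 = 1707/6160
  pi_S2 = 249/880
  pi_S3 = 97/660
  pi_S4 = 431/4620

Verification (pi * P):
  123/616*3/16 + 1707/6160*1/4 + 249/880*1/8 + 97/660*5/16 + 431/4620*1/8 = 123/616 = pi_S0  (ok)
  123/616*3/16 + 1707/6160*3/8 + 249/880*1/4 + 97/660*1/8 + 431/4620*1/2 = 1707/6160 = pi_S1  (ok)
  123/616*3/16 + 1707/6160*1/4 + 249/880*3/8 + 97/660*7/16 + 431/4620*1/16 = 249/880 = pi_S2  (ok)
  123/616*1/4 + 1707/6160*1/16 + 249/880*3/16 + 97/660*1/16 + 431/4620*3/16 = 97/660 = pi_S3  (ok)
  123/616*3/16 + 1707/6160*1/16 + 249/880*1/16 + 97/660*1/16 + 431/4620*1/8 = 431/4620 = pi_S4  (ok)

Answer: 123/616 1707/6160 249/880 97/660 431/4620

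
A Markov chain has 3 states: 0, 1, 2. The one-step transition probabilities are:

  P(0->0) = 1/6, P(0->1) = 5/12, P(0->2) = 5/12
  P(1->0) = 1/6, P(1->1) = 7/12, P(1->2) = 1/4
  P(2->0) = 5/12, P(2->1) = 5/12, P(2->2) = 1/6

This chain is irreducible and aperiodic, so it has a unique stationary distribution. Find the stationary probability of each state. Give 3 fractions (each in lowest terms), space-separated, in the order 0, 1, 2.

Answer: 7/30 1/2 4/15

Derivation:
The stationary distribution satisfies pi = pi * P, i.e.:
  pi_0 = 1/6*pi_0 + 1/6*pi_1 + 5/12*pi_2
  pi_1 = 5/12*pi_0 + 7/12*pi_1 + 5/12*pi_2
  pi_2 = 5/12*pi_0 + 1/4*pi_1 + 1/6*pi_2
with normalization: pi_0 + pi_1 + pi_2 = 1.

Using the first 2 balance equations plus normalization, the linear system A*pi = b is:
  [-5/6, 1/6, 5/12] . pi = 0
  [5/12, -5/12, 5/12] . pi = 0
  [1, 1, 1] . pi = 1

Solving yields:
  pi_0 = 7/30
  pi_1 = 1/2
  pi_2 = 4/15

Verification (pi * P):
  7/30*1/6 + 1/2*1/6 + 4/15*5/12 = 7/30 = pi_0  (ok)
  7/30*5/12 + 1/2*7/12 + 4/15*5/12 = 1/2 = pi_1  (ok)
  7/30*5/12 + 1/2*1/4 + 4/15*1/6 = 4/15 = pi_2  (ok)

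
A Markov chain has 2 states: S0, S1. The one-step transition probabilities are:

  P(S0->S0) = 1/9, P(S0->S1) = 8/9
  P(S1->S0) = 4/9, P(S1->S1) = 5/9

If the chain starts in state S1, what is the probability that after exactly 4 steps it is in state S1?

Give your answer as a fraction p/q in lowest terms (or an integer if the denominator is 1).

Answer: 163/243

Derivation:
Computing P^4 by repeated multiplication:
P^1 =
  S0: [1/9, 8/9]
  S1: [4/9, 5/9]
P^2 =
  S0: [11/27, 16/27]
  S1: [8/27, 19/27]
P^3 =
  S0: [25/81, 56/81]
  S1: [28/81, 53/81]
P^4 =
  S0: [83/243, 160/243]
  S1: [80/243, 163/243]

(P^4)[S1 -> S1] = 163/243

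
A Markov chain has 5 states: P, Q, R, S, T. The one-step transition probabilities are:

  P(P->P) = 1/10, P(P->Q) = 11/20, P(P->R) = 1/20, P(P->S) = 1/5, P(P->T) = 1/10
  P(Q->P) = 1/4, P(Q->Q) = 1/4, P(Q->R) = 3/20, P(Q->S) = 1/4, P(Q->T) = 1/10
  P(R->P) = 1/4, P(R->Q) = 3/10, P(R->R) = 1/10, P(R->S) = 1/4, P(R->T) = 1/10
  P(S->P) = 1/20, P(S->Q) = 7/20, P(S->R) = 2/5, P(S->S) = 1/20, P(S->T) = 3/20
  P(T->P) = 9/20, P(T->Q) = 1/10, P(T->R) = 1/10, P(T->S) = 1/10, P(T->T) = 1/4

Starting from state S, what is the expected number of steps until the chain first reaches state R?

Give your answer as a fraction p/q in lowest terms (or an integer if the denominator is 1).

Let h_i = expected steps to first reach R from state i.
Boundary: h_R = 0.
First-step equations for the other states:
  h_P = 1 + 1/10*h_P + 11/20*h_Q + 1/20*h_R + 1/5*h_S + 1/10*h_T
  h_Q = 1 + 1/4*h_P + 1/4*h_Q + 3/20*h_R + 1/4*h_S + 1/10*h_T
  h_S = 1 + 1/20*h_P + 7/20*h_Q + 2/5*h_R + 1/20*h_S + 3/20*h_T
  h_T = 1 + 9/20*h_P + 1/10*h_Q + 1/10*h_R + 1/10*h_S + 1/4*h_T

Substituting h_R = 0 and rearranging gives the linear system (I - Q) h = 1:
  [9/10, -11/20, -1/5, -1/10] . (h_P, h_Q, h_S, h_T) = 1
  [-1/4, 3/4, -1/4, -1/10] . (h_P, h_Q, h_S, h_T) = 1
  [-1/20, -7/20, 19/20, -3/20] . (h_P, h_Q, h_S, h_T) = 1
  [-9/20, -1/10, -1/10, 3/4] . (h_P, h_Q, h_S, h_T) = 1

Solving yields:
  h_P = 205900/31679
  h_Q = 187780/31679
  h_S = 146580/31679
  h_T = 210360/31679

Starting state is S, so the expected hitting time is h_S = 146580/31679.

Answer: 146580/31679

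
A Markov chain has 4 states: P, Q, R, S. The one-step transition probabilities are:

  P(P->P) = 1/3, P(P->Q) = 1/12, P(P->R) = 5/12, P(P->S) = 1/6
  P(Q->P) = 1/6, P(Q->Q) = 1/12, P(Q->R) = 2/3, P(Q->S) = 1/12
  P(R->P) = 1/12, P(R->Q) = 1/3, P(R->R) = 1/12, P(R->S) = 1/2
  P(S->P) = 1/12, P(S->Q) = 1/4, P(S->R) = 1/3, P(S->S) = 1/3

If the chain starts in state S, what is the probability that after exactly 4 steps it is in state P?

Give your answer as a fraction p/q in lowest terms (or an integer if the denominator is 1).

Answer: 311/2304

Derivation:
Computing P^4 by repeated multiplication:
P^1 =
  P: [1/3, 1/12, 5/12, 1/6]
  Q: [1/6, 1/12, 2/3, 1/12]
  R: [1/12, 1/3, 1/12, 1/2]
  S: [1/12, 1/4, 1/3, 1/3]
P^2 =
  P: [25/144, 31/144, 41/144, 47/144]
  Q: [19/144, 19/72, 5/24, 19/48]
  R: [19/144, 3/16, 31/72, 1/4]
  S: [1/8, 2/9, 49/144, 5/16]
P^3 =
  P: [125/864, 361/1728, 301/864, 515/1728]
  Q: [239/1728, 29/144, 73/192, 121/432]
  R: [19/144, 67/288, 517/1728, 581/1728]
  S: [115/864, 127/576, 575/1728, 271/864]
P^4 =
  P: [2839/20736, 1141/5184, 425/1296, 6533/20736]
  Q: [931/6912, 4667/20736, 1643/5184, 419/1296]
  R: [469/3456, 4441/20736, 2399/6912, 1571/5184]
  S: [311/2304, 4537/20736, 6941/20736, 2153/6912]

(P^4)[S -> P] = 311/2304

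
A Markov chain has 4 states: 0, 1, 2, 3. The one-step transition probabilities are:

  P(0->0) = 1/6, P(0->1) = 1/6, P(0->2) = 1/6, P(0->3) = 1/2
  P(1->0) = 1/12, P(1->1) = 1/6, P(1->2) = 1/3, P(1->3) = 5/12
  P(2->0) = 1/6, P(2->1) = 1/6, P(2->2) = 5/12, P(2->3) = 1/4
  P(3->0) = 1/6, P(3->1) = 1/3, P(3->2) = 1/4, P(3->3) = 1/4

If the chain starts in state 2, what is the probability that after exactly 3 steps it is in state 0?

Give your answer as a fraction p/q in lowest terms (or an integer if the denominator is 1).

Computing P^3 by repeated multiplication:
P^1 =
  0: [1/6, 1/6, 1/6, 1/2]
  1: [1/12, 1/6, 1/3, 5/12]
  2: [1/6, 1/6, 5/12, 1/4]
  3: [1/6, 1/3, 1/4, 1/4]
P^2 =
  0: [11/72, 1/4, 5/18, 23/72]
  1: [11/72, 17/72, 5/16, 43/144]
  2: [11/72, 5/24, 23/72, 23/72]
  3: [5/36, 5/24, 11/36, 25/72]
P^3 =
  0: [7/48, 95/432, 263/864, 95/288]
  1: [127/864, 187/864, 89/288, 283/864]
  2: [43/288, 95/432, 133/432, 31/96]
  3: [43/288, 97/432, 265/864, 23/72]

(P^3)[2 -> 0] = 43/288

Answer: 43/288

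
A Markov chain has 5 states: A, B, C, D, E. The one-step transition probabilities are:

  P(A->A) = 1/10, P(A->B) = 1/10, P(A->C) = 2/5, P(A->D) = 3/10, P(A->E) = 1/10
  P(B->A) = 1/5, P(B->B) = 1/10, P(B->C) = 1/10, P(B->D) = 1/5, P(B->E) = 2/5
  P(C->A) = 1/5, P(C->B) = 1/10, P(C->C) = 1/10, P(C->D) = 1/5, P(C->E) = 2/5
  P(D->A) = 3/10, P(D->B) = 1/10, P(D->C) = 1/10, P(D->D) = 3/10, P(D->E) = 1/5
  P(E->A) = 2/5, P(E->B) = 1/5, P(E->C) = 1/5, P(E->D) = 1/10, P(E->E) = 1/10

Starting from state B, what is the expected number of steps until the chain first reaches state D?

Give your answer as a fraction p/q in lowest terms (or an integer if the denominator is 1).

Let h_i = expected steps to first reach D from state i.
Boundary: h_D = 0.
First-step equations for the other states:
  h_A = 1 + 1/10*h_A + 1/10*h_B + 2/5*h_C + 3/10*h_D + 1/10*h_E
  h_B = 1 + 1/5*h_A + 1/10*h_B + 1/10*h_C + 1/5*h_D + 2/5*h_E
  h_C = 1 + 1/5*h_A + 1/10*h_B + 1/10*h_C + 1/5*h_D + 2/5*h_E
  h_E = 1 + 2/5*h_A + 1/5*h_B + 1/5*h_C + 1/10*h_D + 1/10*h_E

Substituting h_D = 0 and rearranging gives the linear system (I - Q) h = 1:
  [9/10, -1/10, -2/5, -1/10] . (h_A, h_B, h_C, h_E) = 1
  [-1/5, 9/10, -1/10, -2/5] . (h_A, h_B, h_C, h_E) = 1
  [-1/5, -1/10, 9/10, -2/5] . (h_A, h_B, h_C, h_E) = 1
  [-2/5, -1/5, -1/5, 9/10] . (h_A, h_B, h_C, h_E) = 1

Solving yields:
  h_A = 95/21
  h_B = 745/147
  h_C = 745/147
  h_E = 790/147

Starting state is B, so the expected hitting time is h_B = 745/147.

Answer: 745/147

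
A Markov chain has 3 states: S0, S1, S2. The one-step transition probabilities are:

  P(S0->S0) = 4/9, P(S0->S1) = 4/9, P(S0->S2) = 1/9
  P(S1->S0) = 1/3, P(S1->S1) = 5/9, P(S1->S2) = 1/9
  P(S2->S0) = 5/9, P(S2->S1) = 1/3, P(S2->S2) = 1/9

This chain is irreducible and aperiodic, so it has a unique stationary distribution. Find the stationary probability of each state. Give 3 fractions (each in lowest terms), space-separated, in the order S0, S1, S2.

Answer: 29/72 35/72 1/9

Derivation:
The stationary distribution satisfies pi = pi * P, i.e.:
  pi_S0 = 4/9*pi_S0 + 1/3*pi_S1 + 5/9*pi_S2
  pi_S1 = 4/9*pi_S0 + 5/9*pi_S1 + 1/3*pi_S2
  pi_S2 = 1/9*pi_S0 + 1/9*pi_S1 + 1/9*pi_S2
with normalization: pi_S0 + pi_S1 + pi_S2 = 1.

Using the first 2 balance equations plus normalization, the linear system A*pi = b is:
  [-5/9, 1/3, 5/9] . pi = 0
  [4/9, -4/9, 1/3] . pi = 0
  [1, 1, 1] . pi = 1

Solving yields:
  pi_S0 = 29/72
  pi_S1 = 35/72
  pi_S2 = 1/9

Verification (pi * P):
  29/72*4/9 + 35/72*1/3 + 1/9*5/9 = 29/72 = pi_S0  (ok)
  29/72*4/9 + 35/72*5/9 + 1/9*1/3 = 35/72 = pi_S1  (ok)
  29/72*1/9 + 35/72*1/9 + 1/9*1/9 = 1/9 = pi_S2  (ok)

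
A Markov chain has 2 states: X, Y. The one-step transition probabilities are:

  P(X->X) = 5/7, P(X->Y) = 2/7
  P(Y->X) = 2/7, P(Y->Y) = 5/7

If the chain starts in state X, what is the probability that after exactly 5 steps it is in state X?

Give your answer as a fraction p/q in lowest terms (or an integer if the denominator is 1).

Answer: 8525/16807

Derivation:
Computing P^5 by repeated multiplication:
P^1 =
  X: [5/7, 2/7]
  Y: [2/7, 5/7]
P^2 =
  X: [29/49, 20/49]
  Y: [20/49, 29/49]
P^3 =
  X: [185/343, 158/343]
  Y: [158/343, 185/343]
P^4 =
  X: [1241/2401, 1160/2401]
  Y: [1160/2401, 1241/2401]
P^5 =
  X: [8525/16807, 8282/16807]
  Y: [8282/16807, 8525/16807]

(P^5)[X -> X] = 8525/16807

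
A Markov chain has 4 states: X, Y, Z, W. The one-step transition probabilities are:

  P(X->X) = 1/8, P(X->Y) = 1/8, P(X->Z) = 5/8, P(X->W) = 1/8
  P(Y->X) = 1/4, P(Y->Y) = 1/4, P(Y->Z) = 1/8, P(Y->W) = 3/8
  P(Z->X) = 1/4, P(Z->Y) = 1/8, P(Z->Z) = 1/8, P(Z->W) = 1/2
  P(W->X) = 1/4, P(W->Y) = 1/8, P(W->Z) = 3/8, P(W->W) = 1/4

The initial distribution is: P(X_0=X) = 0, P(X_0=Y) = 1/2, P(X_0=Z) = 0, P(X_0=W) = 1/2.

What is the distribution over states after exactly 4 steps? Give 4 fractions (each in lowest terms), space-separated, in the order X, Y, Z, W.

Propagating the distribution step by step (d_{t+1} = d_t * P):
d_0 = (X=0, Y=1/2, Z=0, W=1/2)
  d_1[X] = 0*1/8 + 1/2*1/4 + 0*1/4 + 1/2*1/4 = 1/4
  d_1[Y] = 0*1/8 + 1/2*1/4 + 0*1/8 + 1/2*1/8 = 3/16
  d_1[Z] = 0*5/8 + 1/2*1/8 + 0*1/8 + 1/2*3/8 = 1/4
  d_1[W] = 0*1/8 + 1/2*3/8 + 0*1/2 + 1/2*1/4 = 5/16
d_1 = (X=1/4, Y=3/16, Z=1/4, W=5/16)
  d_2[X] = 1/4*1/8 + 3/16*1/4 + 1/4*1/4 + 5/16*1/4 = 7/32
  d_2[Y] = 1/4*1/8 + 3/16*1/4 + 1/4*1/8 + 5/16*1/8 = 19/128
  d_2[Z] = 1/4*5/8 + 3/16*1/8 + 1/4*1/8 + 5/16*3/8 = 21/64
  d_2[W] = 1/4*1/8 + 3/16*3/8 + 1/4*1/2 + 5/16*1/4 = 39/128
d_2 = (X=7/32, Y=19/128, Z=21/64, W=39/128)
  d_3[X] = 7/32*1/8 + 19/128*1/4 + 21/64*1/4 + 39/128*1/4 = 57/256
  d_3[Y] = 7/32*1/8 + 19/128*1/4 + 21/64*1/8 + 39/128*1/8 = 147/1024
  d_3[Z] = 7/32*5/8 + 19/128*1/8 + 21/64*1/8 + 39/128*3/8 = 159/512
  d_3[W] = 7/32*1/8 + 19/128*3/8 + 21/64*1/2 + 39/128*1/4 = 331/1024
d_3 = (X=57/256, Y=147/1024, Z=159/512, W=331/1024)
  d_4[X] = 57/256*1/8 + 147/1024*1/4 + 159/512*1/4 + 331/1024*1/4 = 455/2048
  d_4[Y] = 57/256*1/8 + 147/1024*1/4 + 159/512*1/8 + 331/1024*1/8 = 1171/8192
  d_4[Z] = 57/256*5/8 + 147/1024*1/8 + 159/512*1/8 + 331/1024*3/8 = 1299/4096
  d_4[W] = 57/256*1/8 + 147/1024*3/8 + 159/512*1/2 + 331/1024*1/4 = 2603/8192
d_4 = (X=455/2048, Y=1171/8192, Z=1299/4096, W=2603/8192)

Answer: 455/2048 1171/8192 1299/4096 2603/8192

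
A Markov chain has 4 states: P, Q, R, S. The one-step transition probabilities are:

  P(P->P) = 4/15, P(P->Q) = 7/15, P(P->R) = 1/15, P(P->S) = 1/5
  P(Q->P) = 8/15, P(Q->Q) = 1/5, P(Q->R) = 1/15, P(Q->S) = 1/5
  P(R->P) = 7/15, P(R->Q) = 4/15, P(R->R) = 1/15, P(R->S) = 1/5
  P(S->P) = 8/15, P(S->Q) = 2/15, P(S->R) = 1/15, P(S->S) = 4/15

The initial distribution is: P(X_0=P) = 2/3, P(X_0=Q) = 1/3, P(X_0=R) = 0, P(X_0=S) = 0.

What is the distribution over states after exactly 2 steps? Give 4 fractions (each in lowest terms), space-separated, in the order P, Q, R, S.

Answer: 293/675 193/675 1/15 16/75

Derivation:
Propagating the distribution step by step (d_{t+1} = d_t * P):
d_0 = (P=2/3, Q=1/3, R=0, S=0)
  d_1[P] = 2/3*4/15 + 1/3*8/15 + 0*7/15 + 0*8/15 = 16/45
  d_1[Q] = 2/3*7/15 + 1/3*1/5 + 0*4/15 + 0*2/15 = 17/45
  d_1[R] = 2/3*1/15 + 1/3*1/15 + 0*1/15 + 0*1/15 = 1/15
  d_1[S] = 2/3*1/5 + 1/3*1/5 + 0*1/5 + 0*4/15 = 1/5
d_1 = (P=16/45, Q=17/45, R=1/15, S=1/5)
  d_2[P] = 16/45*4/15 + 17/45*8/15 + 1/15*7/15 + 1/5*8/15 = 293/675
  d_2[Q] = 16/45*7/15 + 17/45*1/5 + 1/15*4/15 + 1/5*2/15 = 193/675
  d_2[R] = 16/45*1/15 + 17/45*1/15 + 1/15*1/15 + 1/5*1/15 = 1/15
  d_2[S] = 16/45*1/5 + 17/45*1/5 + 1/15*1/5 + 1/5*4/15 = 16/75
d_2 = (P=293/675, Q=193/675, R=1/15, S=16/75)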